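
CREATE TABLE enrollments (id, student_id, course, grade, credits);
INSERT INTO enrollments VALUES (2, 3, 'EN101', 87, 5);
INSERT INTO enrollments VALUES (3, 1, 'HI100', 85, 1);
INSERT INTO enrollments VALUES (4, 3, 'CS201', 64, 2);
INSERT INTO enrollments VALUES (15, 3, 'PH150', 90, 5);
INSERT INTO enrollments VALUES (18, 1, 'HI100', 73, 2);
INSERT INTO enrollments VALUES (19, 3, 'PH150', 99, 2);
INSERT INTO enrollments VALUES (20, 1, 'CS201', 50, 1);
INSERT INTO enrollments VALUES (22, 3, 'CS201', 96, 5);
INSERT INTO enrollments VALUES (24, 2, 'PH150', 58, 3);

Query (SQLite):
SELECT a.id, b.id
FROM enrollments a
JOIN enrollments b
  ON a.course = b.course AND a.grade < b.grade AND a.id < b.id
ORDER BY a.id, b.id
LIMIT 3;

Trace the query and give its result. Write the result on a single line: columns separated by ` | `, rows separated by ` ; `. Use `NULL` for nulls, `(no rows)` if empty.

4 | 22 ; 15 | 19 ; 20 | 22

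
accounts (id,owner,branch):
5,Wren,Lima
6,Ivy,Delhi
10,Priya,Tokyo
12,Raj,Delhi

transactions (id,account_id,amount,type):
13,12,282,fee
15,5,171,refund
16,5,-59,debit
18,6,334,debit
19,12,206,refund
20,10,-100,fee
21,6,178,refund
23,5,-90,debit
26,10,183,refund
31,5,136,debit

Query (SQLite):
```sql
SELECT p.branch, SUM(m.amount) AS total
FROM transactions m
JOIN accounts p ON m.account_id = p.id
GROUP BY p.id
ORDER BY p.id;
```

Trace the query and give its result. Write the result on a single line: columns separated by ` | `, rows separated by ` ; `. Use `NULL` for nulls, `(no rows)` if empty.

Lima | 158 ; Delhi | 512 ; Tokyo | 83 ; Delhi | 488

Join each transactions row to its accounts via account_id.
Group joined rows by accounts.id; compute SUM(m.amount) per group.
  5: ids {15, 16, 23, 31} → SUM(m.amount)=158
  6: ids {18, 21} → SUM(m.amount)=512
  10: ids {20, 26} → SUM(m.amount)=83
  12: ids {13, 19} → SUM(m.amount)=488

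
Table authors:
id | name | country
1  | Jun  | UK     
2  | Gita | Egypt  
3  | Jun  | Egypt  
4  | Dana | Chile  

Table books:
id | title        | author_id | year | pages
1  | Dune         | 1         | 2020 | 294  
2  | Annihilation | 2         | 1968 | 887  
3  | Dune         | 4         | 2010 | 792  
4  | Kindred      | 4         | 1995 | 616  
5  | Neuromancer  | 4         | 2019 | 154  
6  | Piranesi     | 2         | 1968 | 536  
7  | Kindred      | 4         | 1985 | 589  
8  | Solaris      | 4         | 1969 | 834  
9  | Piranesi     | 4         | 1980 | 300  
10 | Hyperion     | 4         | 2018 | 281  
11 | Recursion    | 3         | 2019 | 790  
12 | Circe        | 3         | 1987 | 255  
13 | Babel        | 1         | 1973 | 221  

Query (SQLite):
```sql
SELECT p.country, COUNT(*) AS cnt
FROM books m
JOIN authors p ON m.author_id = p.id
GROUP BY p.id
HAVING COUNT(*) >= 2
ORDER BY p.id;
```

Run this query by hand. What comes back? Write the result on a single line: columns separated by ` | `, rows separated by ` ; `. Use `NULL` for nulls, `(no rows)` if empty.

UK | 2 ; Egypt | 2 ; Egypt | 2 ; Chile | 7

Join each books row to its authors via author_id.
Group joined rows by authors.id; compute COUNT(*) per group.
HAVING: keep groups with count ≥ 2.
  1: ids {1, 13} → COUNT(*)=2
  2: ids {2, 6} → COUNT(*)=2
  3: ids {11, 12} → COUNT(*)=2
  4: ids {3, 4, 5, 7, 8, 9, 10} → COUNT(*)=7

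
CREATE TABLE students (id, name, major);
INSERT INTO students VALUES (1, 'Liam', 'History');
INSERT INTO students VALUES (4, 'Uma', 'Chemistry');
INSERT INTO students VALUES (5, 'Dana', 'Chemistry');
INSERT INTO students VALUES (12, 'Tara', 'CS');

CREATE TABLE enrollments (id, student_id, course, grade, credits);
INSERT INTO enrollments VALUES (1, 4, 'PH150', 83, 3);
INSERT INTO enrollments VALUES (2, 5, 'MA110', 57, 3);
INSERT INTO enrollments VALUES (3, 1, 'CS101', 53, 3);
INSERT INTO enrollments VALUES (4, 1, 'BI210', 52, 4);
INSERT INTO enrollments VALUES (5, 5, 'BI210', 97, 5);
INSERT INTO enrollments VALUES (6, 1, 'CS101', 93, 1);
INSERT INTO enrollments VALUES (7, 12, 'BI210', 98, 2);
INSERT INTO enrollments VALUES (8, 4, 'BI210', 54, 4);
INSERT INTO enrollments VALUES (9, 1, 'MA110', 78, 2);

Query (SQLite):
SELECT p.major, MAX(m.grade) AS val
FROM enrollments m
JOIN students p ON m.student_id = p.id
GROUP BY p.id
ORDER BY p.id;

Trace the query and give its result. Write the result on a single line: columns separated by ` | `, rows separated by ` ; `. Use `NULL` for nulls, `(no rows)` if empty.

Join each enrollments row to its students via student_id.
Group joined rows by students.id; compute MAX(m.grade) per group.
  1: ids {3, 4, 6, 9} → MAX(m.grade)=93
  4: ids {1, 8} → MAX(m.grade)=83
  5: ids {2, 5} → MAX(m.grade)=97
  12: ids {7} → MAX(m.grade)=98

History | 93 ; Chemistry | 83 ; Chemistry | 97 ; CS | 98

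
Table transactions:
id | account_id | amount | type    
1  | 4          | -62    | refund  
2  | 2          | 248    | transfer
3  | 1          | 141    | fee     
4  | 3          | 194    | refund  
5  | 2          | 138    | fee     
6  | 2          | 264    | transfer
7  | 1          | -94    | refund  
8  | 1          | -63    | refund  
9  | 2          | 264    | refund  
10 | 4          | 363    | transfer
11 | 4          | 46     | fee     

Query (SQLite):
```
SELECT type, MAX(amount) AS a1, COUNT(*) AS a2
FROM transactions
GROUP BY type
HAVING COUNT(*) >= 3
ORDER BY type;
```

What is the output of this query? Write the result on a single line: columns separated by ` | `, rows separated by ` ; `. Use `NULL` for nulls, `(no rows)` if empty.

fee | 141 | 3 ; refund | 264 | 5 ; transfer | 363 | 3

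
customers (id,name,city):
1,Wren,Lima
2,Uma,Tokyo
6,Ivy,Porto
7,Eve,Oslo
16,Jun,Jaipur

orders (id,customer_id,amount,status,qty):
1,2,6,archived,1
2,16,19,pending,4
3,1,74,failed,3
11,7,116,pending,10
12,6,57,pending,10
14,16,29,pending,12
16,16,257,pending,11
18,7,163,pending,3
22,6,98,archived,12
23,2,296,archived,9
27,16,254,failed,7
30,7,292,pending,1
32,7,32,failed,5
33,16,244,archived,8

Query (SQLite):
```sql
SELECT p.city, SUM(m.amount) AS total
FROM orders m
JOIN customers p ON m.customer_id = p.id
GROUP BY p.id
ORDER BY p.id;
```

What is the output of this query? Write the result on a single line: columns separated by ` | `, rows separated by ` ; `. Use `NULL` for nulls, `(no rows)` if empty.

Join each orders row to its customers via customer_id.
Group joined rows by customers.id; compute SUM(m.amount) per group.
  1: ids {3} → SUM(m.amount)=74
  2: ids {1, 23} → SUM(m.amount)=302
  6: ids {12, 22} → SUM(m.amount)=155
  7: ids {11, 18, 30, 32} → SUM(m.amount)=603
  16: ids {2, 14, 16, 27, 33} → SUM(m.amount)=803

Lima | 74 ; Tokyo | 302 ; Porto | 155 ; Oslo | 603 ; Jaipur | 803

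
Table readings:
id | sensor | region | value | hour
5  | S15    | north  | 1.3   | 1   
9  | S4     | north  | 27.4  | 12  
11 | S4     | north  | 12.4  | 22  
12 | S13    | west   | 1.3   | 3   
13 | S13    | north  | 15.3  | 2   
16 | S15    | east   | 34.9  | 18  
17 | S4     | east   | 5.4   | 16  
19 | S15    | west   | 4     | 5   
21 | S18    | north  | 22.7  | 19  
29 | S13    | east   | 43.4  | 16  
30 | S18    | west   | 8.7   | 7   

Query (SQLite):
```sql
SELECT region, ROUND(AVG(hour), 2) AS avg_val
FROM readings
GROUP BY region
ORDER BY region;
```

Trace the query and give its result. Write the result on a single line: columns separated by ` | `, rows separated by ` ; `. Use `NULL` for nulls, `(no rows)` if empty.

east | 16.67 ; north | 11.2 ; west | 5

Partition readings by region; compute ROUND(AVG(hour), 2) within each group.
  east: ids {16, 17, 29} → ROUND(AVG(hour), 2)=16.67
  north: ids {5, 9, 11, 13, 21} → ROUND(AVG(hour), 2)=11.2
  west: ids {12, 19, 30} → ROUND(AVG(hour), 2)=5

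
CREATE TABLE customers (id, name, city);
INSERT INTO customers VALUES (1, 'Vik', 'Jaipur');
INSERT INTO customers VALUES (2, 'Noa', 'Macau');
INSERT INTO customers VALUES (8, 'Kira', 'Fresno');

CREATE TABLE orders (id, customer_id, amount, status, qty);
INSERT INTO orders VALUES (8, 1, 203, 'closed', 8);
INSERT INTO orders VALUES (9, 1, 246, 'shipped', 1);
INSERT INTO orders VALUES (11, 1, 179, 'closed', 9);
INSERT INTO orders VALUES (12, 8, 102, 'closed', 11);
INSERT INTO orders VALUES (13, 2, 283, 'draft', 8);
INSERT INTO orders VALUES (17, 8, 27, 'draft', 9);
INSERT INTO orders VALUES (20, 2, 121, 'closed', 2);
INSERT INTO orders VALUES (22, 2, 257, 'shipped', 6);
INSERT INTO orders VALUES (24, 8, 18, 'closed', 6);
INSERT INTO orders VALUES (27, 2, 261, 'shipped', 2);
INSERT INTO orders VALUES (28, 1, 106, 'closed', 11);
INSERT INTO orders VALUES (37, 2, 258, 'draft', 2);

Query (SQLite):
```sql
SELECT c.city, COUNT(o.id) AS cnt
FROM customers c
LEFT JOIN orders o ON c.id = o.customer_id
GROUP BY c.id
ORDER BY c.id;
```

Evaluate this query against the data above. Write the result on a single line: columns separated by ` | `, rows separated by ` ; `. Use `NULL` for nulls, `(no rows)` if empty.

Jaipur | 4 ; Macau | 5 ; Fresno | 3

LEFT JOIN keeps every customers row; unmatched ones get NULL for orders columns.
Group by customers.id and compute COUNT(o.id). COUNT(col) of an all-NULL group is 0.
  1: ids {8, 9, 11, 28} → COUNT(o.id)=4
  2: ids {13, 20, 22, 27, 37} → COUNT(o.id)=5
  8: ids {12, 17, 24} → COUNT(o.id)=3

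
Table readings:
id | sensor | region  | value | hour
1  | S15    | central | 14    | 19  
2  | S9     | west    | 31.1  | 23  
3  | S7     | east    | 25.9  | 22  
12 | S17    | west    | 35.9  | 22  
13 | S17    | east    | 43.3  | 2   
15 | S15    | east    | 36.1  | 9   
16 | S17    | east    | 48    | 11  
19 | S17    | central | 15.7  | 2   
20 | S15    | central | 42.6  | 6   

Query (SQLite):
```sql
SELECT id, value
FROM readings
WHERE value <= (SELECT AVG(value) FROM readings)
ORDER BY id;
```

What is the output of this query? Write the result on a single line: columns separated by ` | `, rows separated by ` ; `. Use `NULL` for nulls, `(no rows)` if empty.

1 | 14 ; 2 | 31.1 ; 3 | 25.9 ; 19 | 15.7

Scalar subquery: AVG(value) over all readings rows = 32.511111 (≈; comparison uses full precision).
Keep rows where value <= that value.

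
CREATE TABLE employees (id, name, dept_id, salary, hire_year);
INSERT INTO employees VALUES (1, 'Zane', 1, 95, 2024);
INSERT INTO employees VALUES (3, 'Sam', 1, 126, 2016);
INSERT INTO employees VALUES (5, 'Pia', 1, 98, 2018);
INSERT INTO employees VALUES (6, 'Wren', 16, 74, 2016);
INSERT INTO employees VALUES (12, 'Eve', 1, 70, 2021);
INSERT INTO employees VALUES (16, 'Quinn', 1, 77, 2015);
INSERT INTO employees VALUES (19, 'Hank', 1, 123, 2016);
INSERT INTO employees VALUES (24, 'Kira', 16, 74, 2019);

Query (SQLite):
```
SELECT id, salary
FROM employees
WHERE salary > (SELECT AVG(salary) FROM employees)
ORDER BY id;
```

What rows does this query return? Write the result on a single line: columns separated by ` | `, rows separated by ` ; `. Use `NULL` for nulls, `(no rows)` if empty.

1 | 95 ; 3 | 126 ; 5 | 98 ; 19 | 123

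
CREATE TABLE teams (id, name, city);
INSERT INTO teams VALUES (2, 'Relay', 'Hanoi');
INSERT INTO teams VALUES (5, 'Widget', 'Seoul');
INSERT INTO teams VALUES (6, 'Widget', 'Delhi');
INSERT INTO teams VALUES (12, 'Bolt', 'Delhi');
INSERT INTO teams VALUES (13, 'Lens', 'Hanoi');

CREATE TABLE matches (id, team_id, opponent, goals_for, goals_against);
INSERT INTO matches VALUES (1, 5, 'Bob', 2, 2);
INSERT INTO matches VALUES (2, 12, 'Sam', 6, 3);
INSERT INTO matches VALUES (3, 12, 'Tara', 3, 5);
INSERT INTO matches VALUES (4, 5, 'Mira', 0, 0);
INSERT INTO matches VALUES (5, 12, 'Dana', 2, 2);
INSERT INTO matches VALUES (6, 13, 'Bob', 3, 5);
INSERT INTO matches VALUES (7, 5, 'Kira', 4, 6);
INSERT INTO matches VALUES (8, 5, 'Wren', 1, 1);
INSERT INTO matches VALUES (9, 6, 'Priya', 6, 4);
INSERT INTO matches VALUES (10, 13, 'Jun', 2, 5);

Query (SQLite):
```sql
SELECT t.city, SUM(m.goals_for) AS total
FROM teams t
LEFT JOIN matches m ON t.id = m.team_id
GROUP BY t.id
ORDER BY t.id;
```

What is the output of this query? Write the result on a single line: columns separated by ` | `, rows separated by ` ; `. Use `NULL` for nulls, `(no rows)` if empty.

Hanoi | NULL ; Seoul | 7 ; Delhi | 6 ; Delhi | 11 ; Hanoi | 5

LEFT JOIN keeps every teams row; unmatched ones get NULL for matches columns.
Group by teams.id and compute SUM(m.goals_for). SUM over an all-NULL group is NULL.
  2: ids {—} → SUM(m.goals_for)=NULL
  5: ids {1, 4, 7, 8} → SUM(m.goals_for)=7
  6: ids {9} → SUM(m.goals_for)=6
  12: ids {2, 3, 5} → SUM(m.goals_for)=11
  13: ids {6, 10} → SUM(m.goals_for)=5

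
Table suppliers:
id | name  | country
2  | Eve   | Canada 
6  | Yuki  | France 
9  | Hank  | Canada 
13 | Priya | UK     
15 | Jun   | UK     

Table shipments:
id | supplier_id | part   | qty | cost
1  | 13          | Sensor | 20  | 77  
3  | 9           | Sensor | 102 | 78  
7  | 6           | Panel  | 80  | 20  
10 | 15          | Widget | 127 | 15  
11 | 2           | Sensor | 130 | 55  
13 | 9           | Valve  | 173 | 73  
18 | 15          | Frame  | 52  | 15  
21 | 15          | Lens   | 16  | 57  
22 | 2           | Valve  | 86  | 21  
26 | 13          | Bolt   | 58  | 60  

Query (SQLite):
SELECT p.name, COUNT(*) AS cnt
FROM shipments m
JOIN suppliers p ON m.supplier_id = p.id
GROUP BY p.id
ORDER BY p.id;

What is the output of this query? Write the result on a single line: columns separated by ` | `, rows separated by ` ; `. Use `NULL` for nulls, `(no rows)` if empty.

Join each shipments row to its suppliers via supplier_id.
Group joined rows by suppliers.id; compute COUNT(*) per group.
  2: ids {11, 22} → COUNT(*)=2
  6: ids {7} → COUNT(*)=1
  9: ids {3, 13} → COUNT(*)=2
  13: ids {1, 26} → COUNT(*)=2
  15: ids {10, 18, 21} → COUNT(*)=3

Eve | 2 ; Yuki | 1 ; Hank | 2 ; Priya | 2 ; Jun | 3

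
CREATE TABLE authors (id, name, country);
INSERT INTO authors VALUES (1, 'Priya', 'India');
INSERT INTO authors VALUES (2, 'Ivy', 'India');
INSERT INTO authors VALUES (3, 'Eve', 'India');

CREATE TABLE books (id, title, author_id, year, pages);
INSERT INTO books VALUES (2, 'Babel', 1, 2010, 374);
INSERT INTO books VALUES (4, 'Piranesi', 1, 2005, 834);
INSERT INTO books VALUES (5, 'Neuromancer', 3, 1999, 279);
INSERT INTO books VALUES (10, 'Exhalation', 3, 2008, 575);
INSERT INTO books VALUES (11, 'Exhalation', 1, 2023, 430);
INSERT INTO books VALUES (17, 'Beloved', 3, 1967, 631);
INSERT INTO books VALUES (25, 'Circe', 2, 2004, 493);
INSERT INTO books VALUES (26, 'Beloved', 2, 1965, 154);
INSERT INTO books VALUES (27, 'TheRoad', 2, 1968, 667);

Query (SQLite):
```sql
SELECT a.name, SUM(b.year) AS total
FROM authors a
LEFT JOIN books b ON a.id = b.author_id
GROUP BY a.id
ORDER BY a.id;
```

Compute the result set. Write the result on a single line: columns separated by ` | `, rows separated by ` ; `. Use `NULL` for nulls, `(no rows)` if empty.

Priya | 6038 ; Ivy | 5937 ; Eve | 5974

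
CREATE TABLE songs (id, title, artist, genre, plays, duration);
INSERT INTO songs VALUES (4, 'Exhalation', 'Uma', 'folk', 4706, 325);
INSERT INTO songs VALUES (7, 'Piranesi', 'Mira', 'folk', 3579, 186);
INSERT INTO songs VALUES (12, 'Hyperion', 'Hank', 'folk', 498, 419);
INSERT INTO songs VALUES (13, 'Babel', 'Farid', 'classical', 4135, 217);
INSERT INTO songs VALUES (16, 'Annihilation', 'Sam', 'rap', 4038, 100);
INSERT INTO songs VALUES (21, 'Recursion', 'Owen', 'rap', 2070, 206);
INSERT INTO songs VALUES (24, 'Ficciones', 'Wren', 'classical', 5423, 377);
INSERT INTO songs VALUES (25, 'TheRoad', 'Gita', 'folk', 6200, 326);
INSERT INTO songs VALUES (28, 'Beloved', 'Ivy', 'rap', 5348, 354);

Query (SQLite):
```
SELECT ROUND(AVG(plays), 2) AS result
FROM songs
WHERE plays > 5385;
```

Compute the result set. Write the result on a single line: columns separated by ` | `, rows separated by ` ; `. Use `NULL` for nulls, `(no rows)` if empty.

Rows where plays > 5385 → plays values: [5423, 6200].
AVG = 11623 / 2 (rounded to 2 dp).

5811.5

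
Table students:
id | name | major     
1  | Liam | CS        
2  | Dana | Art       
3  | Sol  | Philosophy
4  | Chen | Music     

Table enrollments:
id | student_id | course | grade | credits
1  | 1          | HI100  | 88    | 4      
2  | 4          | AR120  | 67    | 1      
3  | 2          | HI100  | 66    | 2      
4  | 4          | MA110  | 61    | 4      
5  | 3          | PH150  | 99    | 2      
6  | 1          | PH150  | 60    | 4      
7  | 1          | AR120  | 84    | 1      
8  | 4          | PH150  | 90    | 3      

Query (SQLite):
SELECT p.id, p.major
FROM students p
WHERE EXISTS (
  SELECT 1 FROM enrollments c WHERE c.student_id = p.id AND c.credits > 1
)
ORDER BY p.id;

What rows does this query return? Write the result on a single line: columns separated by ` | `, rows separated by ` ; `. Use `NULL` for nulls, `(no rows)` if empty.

For each students row, check whether any enrollments with matching student_id has credits > 1.
Keep rows where that is true.

1 | CS ; 2 | Art ; 3 | Philosophy ; 4 | Music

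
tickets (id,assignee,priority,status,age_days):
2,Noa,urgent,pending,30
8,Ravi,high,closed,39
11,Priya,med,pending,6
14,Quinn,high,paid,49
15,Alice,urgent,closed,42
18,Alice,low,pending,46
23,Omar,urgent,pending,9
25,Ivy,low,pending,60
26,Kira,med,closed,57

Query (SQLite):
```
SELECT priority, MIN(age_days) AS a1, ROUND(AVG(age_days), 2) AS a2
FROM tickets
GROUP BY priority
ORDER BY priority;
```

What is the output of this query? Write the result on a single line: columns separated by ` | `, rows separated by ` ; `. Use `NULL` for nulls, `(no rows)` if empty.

high | 39 | 44 ; low | 46 | 53 ; med | 6 | 31.5 ; urgent | 9 | 27

Group tickets by priority.
Per group compute: MIN(age_days), ROUND(AVG(age_days), 2).
  high: ids {8, 14} → MIN(age_days)=39, ROUND(AVG(age_days), 2)=44
  low: ids {18, 25} → MIN(age_days)=46, ROUND(AVG(age_days), 2)=53
  med: ids {11, 26} → MIN(age_days)=6, ROUND(AVG(age_days), 2)=31.5
  urgent: ids {2, 15, 23} → MIN(age_days)=9, ROUND(AVG(age_days), 2)=27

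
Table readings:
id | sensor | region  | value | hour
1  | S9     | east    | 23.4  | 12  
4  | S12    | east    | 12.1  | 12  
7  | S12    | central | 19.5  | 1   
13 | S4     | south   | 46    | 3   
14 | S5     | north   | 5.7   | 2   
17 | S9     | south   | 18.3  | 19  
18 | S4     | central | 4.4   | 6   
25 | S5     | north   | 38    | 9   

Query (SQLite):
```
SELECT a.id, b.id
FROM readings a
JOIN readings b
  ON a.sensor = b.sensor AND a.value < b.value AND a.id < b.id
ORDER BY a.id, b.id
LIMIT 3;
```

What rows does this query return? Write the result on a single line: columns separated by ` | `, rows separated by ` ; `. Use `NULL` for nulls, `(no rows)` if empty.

Pairs (a,b) with same sensor, a.value < b.value, a.id < b.id.
sensor groups: S12:{4,7} S4:{13,18} S5:{14,25} S9:{1,17}
Ordered by (a.id, b.id); first 3.

4 | 7 ; 14 | 25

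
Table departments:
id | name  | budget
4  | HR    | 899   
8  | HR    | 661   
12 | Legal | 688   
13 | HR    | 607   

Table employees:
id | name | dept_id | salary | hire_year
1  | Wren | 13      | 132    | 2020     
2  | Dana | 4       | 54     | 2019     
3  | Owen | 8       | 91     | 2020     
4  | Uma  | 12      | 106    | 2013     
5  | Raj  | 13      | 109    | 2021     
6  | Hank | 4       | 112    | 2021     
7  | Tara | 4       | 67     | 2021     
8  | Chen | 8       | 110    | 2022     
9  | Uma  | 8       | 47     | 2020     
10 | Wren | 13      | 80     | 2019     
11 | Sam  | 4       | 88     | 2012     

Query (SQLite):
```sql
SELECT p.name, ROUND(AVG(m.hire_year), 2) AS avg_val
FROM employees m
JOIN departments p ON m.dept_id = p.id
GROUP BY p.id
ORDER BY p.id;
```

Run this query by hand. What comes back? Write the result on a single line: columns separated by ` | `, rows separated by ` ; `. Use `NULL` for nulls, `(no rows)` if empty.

HR | 2018.25 ; HR | 2020.67 ; Legal | 2013 ; HR | 2020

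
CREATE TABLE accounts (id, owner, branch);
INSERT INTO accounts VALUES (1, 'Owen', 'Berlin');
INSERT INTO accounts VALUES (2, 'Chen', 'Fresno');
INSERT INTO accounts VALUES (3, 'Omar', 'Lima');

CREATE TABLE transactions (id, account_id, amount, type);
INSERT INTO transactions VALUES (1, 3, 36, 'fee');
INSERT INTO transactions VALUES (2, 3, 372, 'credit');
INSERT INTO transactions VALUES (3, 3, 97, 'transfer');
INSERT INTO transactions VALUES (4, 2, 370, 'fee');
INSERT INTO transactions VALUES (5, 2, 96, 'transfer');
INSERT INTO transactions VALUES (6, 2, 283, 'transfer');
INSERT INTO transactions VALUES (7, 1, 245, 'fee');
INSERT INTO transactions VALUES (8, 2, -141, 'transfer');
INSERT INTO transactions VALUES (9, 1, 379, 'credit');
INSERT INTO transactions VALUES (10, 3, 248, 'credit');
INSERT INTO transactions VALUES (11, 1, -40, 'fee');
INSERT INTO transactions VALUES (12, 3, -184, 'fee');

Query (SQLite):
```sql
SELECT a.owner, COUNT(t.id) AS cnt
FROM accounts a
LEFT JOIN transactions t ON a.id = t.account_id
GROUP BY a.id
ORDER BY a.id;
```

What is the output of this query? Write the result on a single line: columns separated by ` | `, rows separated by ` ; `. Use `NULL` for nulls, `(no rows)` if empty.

Owen | 3 ; Chen | 4 ; Omar | 5

LEFT JOIN keeps every accounts row; unmatched ones get NULL for transactions columns.
Group by accounts.id and compute COUNT(t.id). COUNT(col) of an all-NULL group is 0.
  1: ids {7, 9, 11} → COUNT(t.id)=3
  2: ids {4, 5, 6, 8} → COUNT(t.id)=4
  3: ids {1, 2, 3, 10, 12} → COUNT(t.id)=5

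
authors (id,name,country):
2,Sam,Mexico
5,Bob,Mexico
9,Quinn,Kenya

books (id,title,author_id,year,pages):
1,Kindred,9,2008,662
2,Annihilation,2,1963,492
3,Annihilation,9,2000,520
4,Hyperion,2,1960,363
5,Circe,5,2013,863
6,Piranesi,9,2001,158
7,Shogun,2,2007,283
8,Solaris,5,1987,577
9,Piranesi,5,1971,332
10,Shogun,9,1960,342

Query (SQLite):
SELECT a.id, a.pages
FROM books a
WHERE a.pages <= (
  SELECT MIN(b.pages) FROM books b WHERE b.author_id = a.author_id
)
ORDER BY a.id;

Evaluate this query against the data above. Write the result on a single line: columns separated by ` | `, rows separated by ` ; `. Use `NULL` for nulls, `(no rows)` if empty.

For each books row a, compute MIN(pages) over rows sharing a.author_id.
Keep row a if a.pages <= that per-group MIN.
  author_id=2: MIN(pages) = 283
  author_id=5: MIN(pages) = 332
  author_id=9: MIN(pages) = 158

6 | 158 ; 7 | 283 ; 9 | 332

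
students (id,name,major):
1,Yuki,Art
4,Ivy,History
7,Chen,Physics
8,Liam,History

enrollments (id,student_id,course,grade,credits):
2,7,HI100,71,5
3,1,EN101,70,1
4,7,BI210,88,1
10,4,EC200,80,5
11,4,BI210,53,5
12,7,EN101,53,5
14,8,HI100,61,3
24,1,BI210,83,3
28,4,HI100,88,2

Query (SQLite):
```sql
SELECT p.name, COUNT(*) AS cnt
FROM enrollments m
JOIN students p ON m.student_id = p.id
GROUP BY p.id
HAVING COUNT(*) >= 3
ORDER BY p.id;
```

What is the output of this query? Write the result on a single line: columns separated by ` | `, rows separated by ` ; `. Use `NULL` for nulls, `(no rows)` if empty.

Ivy | 3 ; Chen | 3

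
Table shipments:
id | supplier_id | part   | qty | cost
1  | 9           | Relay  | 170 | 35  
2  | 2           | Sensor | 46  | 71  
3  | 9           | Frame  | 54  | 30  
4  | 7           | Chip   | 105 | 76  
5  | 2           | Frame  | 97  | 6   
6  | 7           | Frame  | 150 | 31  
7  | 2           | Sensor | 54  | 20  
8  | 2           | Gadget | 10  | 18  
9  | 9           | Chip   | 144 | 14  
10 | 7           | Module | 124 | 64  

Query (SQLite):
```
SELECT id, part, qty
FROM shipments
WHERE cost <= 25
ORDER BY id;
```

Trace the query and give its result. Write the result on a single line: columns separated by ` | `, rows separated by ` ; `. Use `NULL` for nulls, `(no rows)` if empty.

5 | Frame | 97 ; 7 | Sensor | 54 ; 8 | Gadget | 10 ; 9 | Chip | 144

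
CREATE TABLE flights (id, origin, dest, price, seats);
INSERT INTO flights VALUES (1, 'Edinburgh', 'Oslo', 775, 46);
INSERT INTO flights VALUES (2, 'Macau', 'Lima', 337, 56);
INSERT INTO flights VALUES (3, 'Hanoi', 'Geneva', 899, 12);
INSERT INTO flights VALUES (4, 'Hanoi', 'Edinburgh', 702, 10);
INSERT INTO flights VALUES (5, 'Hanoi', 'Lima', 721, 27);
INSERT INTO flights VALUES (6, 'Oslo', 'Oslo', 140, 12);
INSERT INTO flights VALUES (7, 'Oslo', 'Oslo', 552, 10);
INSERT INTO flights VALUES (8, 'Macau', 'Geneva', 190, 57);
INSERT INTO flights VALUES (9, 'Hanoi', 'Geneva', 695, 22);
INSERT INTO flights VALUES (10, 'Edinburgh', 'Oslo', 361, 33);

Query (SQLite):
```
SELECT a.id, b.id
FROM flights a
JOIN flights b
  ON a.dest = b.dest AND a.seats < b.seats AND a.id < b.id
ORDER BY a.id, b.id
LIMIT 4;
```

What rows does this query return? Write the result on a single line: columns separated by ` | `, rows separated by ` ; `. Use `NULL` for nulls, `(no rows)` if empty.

3 | 8 ; 3 | 9 ; 6 | 10 ; 7 | 10

Pairs (a,b) with same dest, a.seats < b.seats, a.id < b.id.
dest groups: Edinburgh:{4} Geneva:{3,8,9} Lima:{2,5} Oslo:{1,6,7,10}
Ordered by (a.id, b.id); first 4.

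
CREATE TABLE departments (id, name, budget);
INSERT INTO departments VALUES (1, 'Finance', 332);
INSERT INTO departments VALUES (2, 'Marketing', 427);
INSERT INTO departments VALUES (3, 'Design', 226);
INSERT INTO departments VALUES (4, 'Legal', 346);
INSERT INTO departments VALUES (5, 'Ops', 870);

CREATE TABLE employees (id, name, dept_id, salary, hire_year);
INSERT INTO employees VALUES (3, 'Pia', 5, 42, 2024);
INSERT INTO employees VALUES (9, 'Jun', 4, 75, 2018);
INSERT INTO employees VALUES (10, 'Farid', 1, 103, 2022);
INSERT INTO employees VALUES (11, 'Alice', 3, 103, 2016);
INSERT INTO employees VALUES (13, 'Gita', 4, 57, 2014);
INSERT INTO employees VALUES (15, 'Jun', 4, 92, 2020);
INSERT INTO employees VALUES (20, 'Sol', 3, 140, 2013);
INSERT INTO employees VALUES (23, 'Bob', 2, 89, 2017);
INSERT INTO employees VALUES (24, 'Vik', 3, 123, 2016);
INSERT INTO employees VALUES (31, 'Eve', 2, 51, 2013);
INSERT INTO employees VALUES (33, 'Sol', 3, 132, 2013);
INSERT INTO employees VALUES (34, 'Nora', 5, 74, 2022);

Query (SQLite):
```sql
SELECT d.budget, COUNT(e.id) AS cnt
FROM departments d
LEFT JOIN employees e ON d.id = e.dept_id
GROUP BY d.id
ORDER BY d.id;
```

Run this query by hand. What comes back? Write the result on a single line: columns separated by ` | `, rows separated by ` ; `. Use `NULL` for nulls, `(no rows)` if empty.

332 | 1 ; 427 | 2 ; 226 | 4 ; 346 | 3 ; 870 | 2

LEFT JOIN keeps every departments row; unmatched ones get NULL for employees columns.
Group by departments.id and compute COUNT(e.id). COUNT(col) of an all-NULL group is 0.
  1: ids {10} → COUNT(e.id)=1
  2: ids {23, 31} → COUNT(e.id)=2
  3: ids {11, 20, 24, 33} → COUNT(e.id)=4
  4: ids {9, 13, 15} → COUNT(e.id)=3
  5: ids {3, 34} → COUNT(e.id)=2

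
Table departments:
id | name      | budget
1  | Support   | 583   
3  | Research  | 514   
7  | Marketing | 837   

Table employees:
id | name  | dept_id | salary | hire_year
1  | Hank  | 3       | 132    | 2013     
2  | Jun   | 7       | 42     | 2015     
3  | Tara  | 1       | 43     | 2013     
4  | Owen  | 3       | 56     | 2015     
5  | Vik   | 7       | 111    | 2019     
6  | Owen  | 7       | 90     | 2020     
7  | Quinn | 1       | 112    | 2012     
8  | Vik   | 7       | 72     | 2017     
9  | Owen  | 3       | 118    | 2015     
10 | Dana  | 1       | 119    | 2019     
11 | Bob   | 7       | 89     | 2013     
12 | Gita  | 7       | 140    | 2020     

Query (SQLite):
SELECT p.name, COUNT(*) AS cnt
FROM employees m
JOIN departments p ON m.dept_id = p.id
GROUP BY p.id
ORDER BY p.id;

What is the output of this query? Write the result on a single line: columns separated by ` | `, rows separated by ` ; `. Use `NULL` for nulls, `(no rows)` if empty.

Join each employees row to its departments via dept_id.
Group joined rows by departments.id; compute COUNT(*) per group.
  1: ids {3, 7, 10} → COUNT(*)=3
  3: ids {1, 4, 9} → COUNT(*)=3
  7: ids {2, 5, 6, 8, 11, 12} → COUNT(*)=6

Support | 3 ; Research | 3 ; Marketing | 6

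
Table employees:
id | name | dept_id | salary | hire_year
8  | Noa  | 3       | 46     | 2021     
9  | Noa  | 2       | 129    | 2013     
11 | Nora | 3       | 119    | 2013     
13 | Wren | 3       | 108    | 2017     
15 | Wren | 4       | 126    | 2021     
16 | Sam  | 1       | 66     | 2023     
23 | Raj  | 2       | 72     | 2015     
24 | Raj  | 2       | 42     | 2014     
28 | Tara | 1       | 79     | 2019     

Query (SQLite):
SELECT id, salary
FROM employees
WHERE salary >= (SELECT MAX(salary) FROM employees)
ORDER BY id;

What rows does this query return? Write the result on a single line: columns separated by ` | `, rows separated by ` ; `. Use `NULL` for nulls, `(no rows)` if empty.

Scalar subquery: MAX(salary) over all employees rows = 129.
Keep rows where salary >= that value.

9 | 129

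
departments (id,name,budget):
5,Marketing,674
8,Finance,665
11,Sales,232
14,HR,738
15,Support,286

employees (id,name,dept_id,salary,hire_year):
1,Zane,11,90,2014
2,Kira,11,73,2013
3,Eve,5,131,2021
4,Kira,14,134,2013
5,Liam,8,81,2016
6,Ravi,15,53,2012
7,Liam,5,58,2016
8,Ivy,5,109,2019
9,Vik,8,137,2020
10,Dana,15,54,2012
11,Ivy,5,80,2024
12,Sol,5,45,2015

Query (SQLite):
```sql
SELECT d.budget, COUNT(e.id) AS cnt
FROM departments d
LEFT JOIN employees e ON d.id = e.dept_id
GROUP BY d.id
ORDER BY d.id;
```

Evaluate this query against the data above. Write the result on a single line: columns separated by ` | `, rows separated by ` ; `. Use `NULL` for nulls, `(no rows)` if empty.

674 | 5 ; 665 | 2 ; 232 | 2 ; 738 | 1 ; 286 | 2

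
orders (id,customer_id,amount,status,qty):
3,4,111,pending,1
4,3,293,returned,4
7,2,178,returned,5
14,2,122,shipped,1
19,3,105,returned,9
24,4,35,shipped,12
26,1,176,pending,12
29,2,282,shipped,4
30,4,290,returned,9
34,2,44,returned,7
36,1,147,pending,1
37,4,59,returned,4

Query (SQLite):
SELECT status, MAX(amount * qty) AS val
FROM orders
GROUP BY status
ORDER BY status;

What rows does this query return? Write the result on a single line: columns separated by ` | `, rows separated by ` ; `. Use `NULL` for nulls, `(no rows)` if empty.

pending | 2112 ; returned | 2610 ; shipped | 1128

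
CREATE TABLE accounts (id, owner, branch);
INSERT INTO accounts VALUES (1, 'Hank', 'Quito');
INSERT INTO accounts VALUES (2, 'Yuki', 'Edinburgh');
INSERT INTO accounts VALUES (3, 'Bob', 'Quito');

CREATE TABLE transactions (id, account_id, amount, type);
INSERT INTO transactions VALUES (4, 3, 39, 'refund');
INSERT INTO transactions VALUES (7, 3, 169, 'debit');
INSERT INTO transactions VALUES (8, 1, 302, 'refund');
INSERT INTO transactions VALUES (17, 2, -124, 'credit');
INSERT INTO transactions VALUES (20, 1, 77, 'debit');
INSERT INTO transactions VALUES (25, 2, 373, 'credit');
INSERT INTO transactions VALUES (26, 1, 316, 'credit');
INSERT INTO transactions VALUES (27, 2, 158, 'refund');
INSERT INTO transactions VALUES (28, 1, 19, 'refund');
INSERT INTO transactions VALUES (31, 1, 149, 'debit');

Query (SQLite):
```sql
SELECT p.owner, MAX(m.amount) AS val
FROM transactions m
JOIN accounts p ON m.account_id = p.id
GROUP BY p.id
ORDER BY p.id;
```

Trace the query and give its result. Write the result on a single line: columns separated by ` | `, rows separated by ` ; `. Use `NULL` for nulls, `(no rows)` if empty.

Hank | 316 ; Yuki | 373 ; Bob | 169

Join each transactions row to its accounts via account_id.
Group joined rows by accounts.id; compute MAX(m.amount) per group.
  1: ids {8, 20, 26, 28, 31} → MAX(m.amount)=316
  2: ids {17, 25, 27} → MAX(m.amount)=373
  3: ids {4, 7} → MAX(m.amount)=169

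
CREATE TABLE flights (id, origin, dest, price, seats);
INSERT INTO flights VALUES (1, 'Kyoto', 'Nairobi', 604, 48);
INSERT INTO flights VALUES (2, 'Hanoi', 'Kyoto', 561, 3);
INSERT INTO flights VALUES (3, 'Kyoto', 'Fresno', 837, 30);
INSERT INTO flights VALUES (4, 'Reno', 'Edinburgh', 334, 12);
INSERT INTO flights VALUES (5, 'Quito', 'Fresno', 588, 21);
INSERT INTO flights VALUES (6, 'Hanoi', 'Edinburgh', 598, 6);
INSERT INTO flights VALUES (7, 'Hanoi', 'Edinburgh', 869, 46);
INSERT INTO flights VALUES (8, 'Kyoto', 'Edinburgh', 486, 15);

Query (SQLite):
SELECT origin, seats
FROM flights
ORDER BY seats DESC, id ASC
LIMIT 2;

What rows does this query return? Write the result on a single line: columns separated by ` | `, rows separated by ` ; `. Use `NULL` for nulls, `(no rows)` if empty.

Sort by seats desc, tiebreak id asc: (48, id=1), (46, id=7), (30, id=3), (21, id=5), (15, id=8) …. Take first 2.

Kyoto | 48 ; Hanoi | 46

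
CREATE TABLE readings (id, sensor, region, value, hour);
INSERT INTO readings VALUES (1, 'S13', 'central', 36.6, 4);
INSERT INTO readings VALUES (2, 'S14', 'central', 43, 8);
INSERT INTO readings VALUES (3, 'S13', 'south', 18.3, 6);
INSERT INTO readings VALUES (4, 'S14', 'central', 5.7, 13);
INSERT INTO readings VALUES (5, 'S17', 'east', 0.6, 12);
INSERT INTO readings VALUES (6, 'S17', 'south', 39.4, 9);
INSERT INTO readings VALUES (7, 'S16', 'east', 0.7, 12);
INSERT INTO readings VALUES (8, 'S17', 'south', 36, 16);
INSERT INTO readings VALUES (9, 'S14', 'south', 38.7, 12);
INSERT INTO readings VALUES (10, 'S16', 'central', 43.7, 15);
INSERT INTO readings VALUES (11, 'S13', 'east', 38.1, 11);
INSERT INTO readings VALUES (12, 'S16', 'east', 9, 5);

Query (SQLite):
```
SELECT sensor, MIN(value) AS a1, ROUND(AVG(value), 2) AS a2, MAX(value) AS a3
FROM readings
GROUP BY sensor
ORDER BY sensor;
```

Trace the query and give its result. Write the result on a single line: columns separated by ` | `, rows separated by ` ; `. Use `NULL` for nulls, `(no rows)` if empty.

S13 | 18.3 | 31 | 38.1 ; S14 | 5.7 | 29.13 | 43 ; S16 | 0.7 | 17.8 | 43.7 ; S17 | 0.6 | 25.33 | 39.4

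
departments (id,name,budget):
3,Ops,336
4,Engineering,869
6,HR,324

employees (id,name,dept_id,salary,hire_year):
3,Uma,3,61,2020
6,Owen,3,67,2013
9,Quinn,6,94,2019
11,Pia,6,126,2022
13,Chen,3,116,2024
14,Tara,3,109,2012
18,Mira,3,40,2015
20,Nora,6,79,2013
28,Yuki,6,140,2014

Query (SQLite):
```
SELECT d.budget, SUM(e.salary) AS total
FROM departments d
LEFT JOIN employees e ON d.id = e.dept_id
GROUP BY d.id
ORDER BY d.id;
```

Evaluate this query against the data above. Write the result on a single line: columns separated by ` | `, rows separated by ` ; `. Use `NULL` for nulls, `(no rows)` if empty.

LEFT JOIN keeps every departments row; unmatched ones get NULL for employees columns.
Group by departments.id and compute SUM(e.salary). SUM over an all-NULL group is NULL.
  3: ids {3, 6, 13, 14, 18} → SUM(e.salary)=393
  4: ids {—} → SUM(e.salary)=NULL
  6: ids {9, 11, 20, 28} → SUM(e.salary)=439

336 | 393 ; 869 | NULL ; 324 | 439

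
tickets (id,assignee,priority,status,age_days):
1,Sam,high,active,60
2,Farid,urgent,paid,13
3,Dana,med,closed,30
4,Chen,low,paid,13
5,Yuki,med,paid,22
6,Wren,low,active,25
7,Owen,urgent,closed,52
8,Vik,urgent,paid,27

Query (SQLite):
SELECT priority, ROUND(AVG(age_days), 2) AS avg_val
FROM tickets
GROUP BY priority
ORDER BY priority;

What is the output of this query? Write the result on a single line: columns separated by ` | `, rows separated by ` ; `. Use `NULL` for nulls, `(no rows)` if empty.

high | 60 ; low | 19 ; med | 26 ; urgent | 30.67

Partition tickets by priority; compute ROUND(AVG(age_days), 2) within each group.
  high: ids {1} → ROUND(AVG(age_days), 2)=60
  low: ids {4, 6} → ROUND(AVG(age_days), 2)=19
  med: ids {3, 5} → ROUND(AVG(age_days), 2)=26
  urgent: ids {2, 7, 8} → ROUND(AVG(age_days), 2)=30.67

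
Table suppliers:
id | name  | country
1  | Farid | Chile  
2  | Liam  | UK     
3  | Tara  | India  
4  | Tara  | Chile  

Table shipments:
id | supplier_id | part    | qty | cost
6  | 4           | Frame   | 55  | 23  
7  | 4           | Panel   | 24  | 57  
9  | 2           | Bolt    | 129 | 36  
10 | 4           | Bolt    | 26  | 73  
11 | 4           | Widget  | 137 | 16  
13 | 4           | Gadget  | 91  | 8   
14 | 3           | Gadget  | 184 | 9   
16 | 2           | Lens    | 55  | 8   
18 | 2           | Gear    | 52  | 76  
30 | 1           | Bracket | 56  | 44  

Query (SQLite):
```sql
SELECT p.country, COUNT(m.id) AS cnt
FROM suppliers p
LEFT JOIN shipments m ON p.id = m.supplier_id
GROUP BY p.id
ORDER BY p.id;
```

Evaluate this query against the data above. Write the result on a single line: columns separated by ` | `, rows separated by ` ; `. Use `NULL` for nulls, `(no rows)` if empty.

LEFT JOIN keeps every suppliers row; unmatched ones get NULL for shipments columns.
Group by suppliers.id and compute COUNT(m.id). COUNT(col) of an all-NULL group is 0.
  1: ids {30} → COUNT(m.id)=1
  2: ids {9, 16, 18} → COUNT(m.id)=3
  3: ids {14} → COUNT(m.id)=1
  4: ids {6, 7, 10, 11, 13} → COUNT(m.id)=5

Chile | 1 ; UK | 3 ; India | 1 ; Chile | 5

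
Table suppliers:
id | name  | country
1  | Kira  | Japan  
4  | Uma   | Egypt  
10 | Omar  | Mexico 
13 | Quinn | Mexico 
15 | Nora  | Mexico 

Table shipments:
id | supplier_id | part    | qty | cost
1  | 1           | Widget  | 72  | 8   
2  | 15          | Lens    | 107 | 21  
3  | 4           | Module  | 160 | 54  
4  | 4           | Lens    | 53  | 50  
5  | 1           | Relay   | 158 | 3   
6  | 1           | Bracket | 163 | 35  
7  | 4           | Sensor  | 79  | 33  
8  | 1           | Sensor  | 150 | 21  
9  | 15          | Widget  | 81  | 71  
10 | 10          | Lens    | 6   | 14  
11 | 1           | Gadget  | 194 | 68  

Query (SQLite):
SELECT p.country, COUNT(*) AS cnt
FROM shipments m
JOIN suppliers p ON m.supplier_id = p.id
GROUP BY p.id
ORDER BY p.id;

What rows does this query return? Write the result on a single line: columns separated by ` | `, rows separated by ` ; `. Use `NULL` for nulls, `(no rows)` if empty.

Join each shipments row to its suppliers via supplier_id.
Group joined rows by suppliers.id; compute COUNT(*) per group.
  1: ids {1, 5, 6, 8, 11} → COUNT(*)=5
  4: ids {3, 4, 7} → COUNT(*)=3
  10: ids {10} → COUNT(*)=1
  15: ids {2, 9} → COUNT(*)=2

Japan | 5 ; Egypt | 3 ; Mexico | 1 ; Mexico | 2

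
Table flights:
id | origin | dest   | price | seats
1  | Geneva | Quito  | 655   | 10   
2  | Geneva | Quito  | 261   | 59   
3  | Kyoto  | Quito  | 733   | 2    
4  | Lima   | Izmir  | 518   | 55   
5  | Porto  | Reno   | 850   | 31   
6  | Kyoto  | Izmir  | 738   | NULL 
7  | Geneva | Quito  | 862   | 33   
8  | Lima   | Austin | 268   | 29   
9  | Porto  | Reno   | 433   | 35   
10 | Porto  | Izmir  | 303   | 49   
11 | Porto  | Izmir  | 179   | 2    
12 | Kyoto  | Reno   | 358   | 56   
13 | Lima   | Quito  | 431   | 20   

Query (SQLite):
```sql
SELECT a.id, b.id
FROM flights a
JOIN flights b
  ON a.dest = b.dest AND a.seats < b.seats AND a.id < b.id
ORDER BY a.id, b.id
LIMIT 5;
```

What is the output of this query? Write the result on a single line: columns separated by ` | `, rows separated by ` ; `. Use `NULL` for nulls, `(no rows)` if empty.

Pairs (a,b) with same dest, a.seats < b.seats, a.id < b.id.
dest groups: Austin:{8} Izmir:{4,6,10,11} Quito:{1,2,3,7,13} Reno:{5,9,12}
Ordered by (a.id, b.id); first 5.

1 | 2 ; 1 | 7 ; 1 | 13 ; 3 | 7 ; 3 | 13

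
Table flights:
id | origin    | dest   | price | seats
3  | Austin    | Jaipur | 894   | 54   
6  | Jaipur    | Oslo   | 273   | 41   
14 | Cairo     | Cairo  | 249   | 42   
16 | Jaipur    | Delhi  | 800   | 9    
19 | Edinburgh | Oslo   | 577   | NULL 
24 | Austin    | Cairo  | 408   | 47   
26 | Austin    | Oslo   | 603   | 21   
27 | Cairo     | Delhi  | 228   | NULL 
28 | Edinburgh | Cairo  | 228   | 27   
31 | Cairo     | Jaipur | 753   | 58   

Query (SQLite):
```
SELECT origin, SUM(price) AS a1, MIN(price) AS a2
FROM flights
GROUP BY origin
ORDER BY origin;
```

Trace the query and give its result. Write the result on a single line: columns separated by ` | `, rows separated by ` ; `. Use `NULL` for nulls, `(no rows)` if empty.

Austin | 1905 | 408 ; Cairo | 1230 | 228 ; Edinburgh | 805 | 228 ; Jaipur | 1073 | 273

Group flights by origin.
Per group compute: SUM(price), MIN(price).
  Austin: ids {3, 24, 26} → SUM(price)=1905, MIN(price)=408
  Cairo: ids {14, 27, 31} → SUM(price)=1230, MIN(price)=228
  Edinburgh: ids {19, 28} → SUM(price)=805, MIN(price)=228
  Jaipur: ids {6, 16} → SUM(price)=1073, MIN(price)=273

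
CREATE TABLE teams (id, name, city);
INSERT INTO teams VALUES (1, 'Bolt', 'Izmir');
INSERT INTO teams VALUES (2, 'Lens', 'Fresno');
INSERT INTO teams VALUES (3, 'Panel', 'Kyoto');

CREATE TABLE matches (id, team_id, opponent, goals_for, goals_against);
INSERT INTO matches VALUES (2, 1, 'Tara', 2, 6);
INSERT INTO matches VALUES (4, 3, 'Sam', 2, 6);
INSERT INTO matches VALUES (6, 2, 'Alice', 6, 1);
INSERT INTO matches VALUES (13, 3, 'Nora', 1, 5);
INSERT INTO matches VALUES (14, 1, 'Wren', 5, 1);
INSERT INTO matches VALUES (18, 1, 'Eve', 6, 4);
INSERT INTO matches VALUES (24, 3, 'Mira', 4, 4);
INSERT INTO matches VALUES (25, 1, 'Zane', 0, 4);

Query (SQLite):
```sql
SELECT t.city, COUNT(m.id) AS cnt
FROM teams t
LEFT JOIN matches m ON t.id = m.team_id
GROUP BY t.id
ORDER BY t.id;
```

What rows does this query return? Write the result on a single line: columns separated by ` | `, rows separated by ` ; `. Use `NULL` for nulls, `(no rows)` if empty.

LEFT JOIN keeps every teams row; unmatched ones get NULL for matches columns.
Group by teams.id and compute COUNT(m.id). COUNT(col) of an all-NULL group is 0.
  1: ids {2, 14, 18, 25} → COUNT(m.id)=4
  2: ids {6} → COUNT(m.id)=1
  3: ids {4, 13, 24} → COUNT(m.id)=3

Izmir | 4 ; Fresno | 1 ; Kyoto | 3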